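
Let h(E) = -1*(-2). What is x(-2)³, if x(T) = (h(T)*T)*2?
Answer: -512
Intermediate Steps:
h(E) = 2
x(T) = 4*T (x(T) = (2*T)*2 = 4*T)
x(-2)³ = (4*(-2))³ = (-8)³ = -512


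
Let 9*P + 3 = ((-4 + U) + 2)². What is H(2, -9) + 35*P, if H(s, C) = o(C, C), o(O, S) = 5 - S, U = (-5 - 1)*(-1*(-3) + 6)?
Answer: 109781/9 ≈ 12198.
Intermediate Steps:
U = -54 (U = -6*(3 + 6) = -6*9 = -54)
H(s, C) = 5 - C
P = 3133/9 (P = -⅓ + ((-4 - 54) + 2)²/9 = -⅓ + (-58 + 2)²/9 = -⅓ + (⅑)*(-56)² = -⅓ + (⅑)*3136 = -⅓ + 3136/9 = 3133/9 ≈ 348.11)
H(2, -9) + 35*P = (5 - 1*(-9)) + 35*(3133/9) = (5 + 9) + 109655/9 = 14 + 109655/9 = 109781/9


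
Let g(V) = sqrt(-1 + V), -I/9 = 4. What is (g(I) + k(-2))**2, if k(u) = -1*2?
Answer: (2 - I*sqrt(37))**2 ≈ -33.0 - 24.331*I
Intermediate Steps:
I = -36 (I = -9*4 = -36)
k(u) = -2
(g(I) + k(-2))**2 = (sqrt(-1 - 36) - 2)**2 = (sqrt(-37) - 2)**2 = (I*sqrt(37) - 2)**2 = (-2 + I*sqrt(37))**2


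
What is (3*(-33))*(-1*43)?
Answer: 4257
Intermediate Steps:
(3*(-33))*(-1*43) = -99*(-43) = 4257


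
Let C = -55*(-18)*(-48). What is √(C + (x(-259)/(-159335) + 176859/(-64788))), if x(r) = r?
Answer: I*√140672880475149040709515/1720499330 ≈ 218.0*I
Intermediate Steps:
C = -47520 (C = 990*(-48) = -47520)
√(C + (x(-259)/(-159335) + 176859/(-64788))) = √(-47520 + (-259/(-159335) + 176859/(-64788))) = √(-47520 + (-259*(-1/159335) + 176859*(-1/64788))) = √(-47520 + (259/159335 - 58953/21596)) = √(-47520 - 9387682891/3440998660) = √(-163525644006091/3440998660) = I*√140672880475149040709515/1720499330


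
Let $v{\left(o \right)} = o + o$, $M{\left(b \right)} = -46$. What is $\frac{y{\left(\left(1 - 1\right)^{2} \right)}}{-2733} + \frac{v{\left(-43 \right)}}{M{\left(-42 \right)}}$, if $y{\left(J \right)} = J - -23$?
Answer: $\frac{116990}{62859} \approx 1.8611$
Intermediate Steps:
$v{\left(o \right)} = 2 o$
$y{\left(J \right)} = 23 + J$ ($y{\left(J \right)} = J + 23 = 23 + J$)
$\frac{y{\left(\left(1 - 1\right)^{2} \right)}}{-2733} + \frac{v{\left(-43 \right)}}{M{\left(-42 \right)}} = \frac{23 + \left(1 - 1\right)^{2}}{-2733} + \frac{2 \left(-43\right)}{-46} = \left(23 + 0^{2}\right) \left(- \frac{1}{2733}\right) - - \frac{43}{23} = \left(23 + 0\right) \left(- \frac{1}{2733}\right) + \frac{43}{23} = 23 \left(- \frac{1}{2733}\right) + \frac{43}{23} = - \frac{23}{2733} + \frac{43}{23} = \frac{116990}{62859}$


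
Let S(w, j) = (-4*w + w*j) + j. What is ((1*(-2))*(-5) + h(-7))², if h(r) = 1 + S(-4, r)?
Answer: 2304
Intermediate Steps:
S(w, j) = j - 4*w + j*w (S(w, j) = (-4*w + j*w) + j = j - 4*w + j*w)
h(r) = 17 - 3*r (h(r) = 1 + (r - 4*(-4) + r*(-4)) = 1 + (r + 16 - 4*r) = 1 + (16 - 3*r) = 17 - 3*r)
((1*(-2))*(-5) + h(-7))² = ((1*(-2))*(-5) + (17 - 3*(-7)))² = (-2*(-5) + (17 + 21))² = (10 + 38)² = 48² = 2304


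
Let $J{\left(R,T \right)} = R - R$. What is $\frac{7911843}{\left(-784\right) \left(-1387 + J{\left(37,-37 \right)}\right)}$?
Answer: $\frac{7911843}{1087408} \approx 7.2759$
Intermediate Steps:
$J{\left(R,T \right)} = 0$
$\frac{7911843}{\left(-784\right) \left(-1387 + J{\left(37,-37 \right)}\right)} = \frac{7911843}{\left(-784\right) \left(-1387 + 0\right)} = \frac{7911843}{\left(-784\right) \left(-1387\right)} = \frac{7911843}{1087408}$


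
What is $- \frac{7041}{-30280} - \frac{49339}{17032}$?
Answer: $- \frac{85878913}{32233060} \approx -2.6643$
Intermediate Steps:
$- \frac{7041}{-30280} - \frac{49339}{17032} = \left(-7041\right) \left(- \frac{1}{30280}\right) - \frac{49339}{17032} = \frac{7041}{30280} - \frac{49339}{17032} = - \frac{85878913}{32233060}$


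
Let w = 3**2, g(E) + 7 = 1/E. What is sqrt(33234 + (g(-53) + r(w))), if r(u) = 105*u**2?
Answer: 3*sqrt(13025015)/53 ≈ 204.28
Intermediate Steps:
g(E) = -7 + 1/E
w = 9
sqrt(33234 + (g(-53) + r(w))) = sqrt(33234 + ((-7 + 1/(-53)) + 105*9**2)) = sqrt(33234 + ((-7 - 1/53) + 105*81)) = sqrt(33234 + (-372/53 + 8505)) = sqrt(33234 + 450393/53) = sqrt(2211795/53) = 3*sqrt(13025015)/53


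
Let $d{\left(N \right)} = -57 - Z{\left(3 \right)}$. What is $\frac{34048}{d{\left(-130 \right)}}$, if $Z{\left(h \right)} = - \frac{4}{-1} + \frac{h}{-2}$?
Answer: $- \frac{9728}{17} \approx -572.24$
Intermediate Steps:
$Z{\left(h \right)} = 4 - \frac{h}{2}$ ($Z{\left(h \right)} = \left(-4\right) \left(-1\right) + h \left(- \frac{1}{2}\right) = 4 - \frac{h}{2}$)
$d{\left(N \right)} = - \frac{119}{2}$ ($d{\left(N \right)} = -57 - \left(4 - \frac{3}{2}\right) = -57 - \frac{5}{2} = - \frac{119}{2}$)
$\frac{34048}{d{\left(-130 \right)}} = \frac{34048}{- \frac{119}{2}} = 34048 \left(- \frac{2}{119}\right) = - \frac{9728}{17}$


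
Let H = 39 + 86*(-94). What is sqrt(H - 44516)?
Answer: I*sqrt(52561) ≈ 229.26*I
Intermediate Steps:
H = -8045 (H = 39 - 8084 = -8045)
sqrt(H - 44516) = sqrt(-8045 - 44516) = sqrt(-52561) = I*sqrt(52561)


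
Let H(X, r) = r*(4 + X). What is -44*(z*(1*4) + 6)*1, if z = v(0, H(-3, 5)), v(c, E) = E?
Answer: -1144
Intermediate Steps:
z = 5 (z = 5*(4 - 3) = 5*1 = 5)
-44*(z*(1*4) + 6)*1 = -44*(5*(1*4) + 6)*1 = -44*(5*4 + 6)*1 = -44*(20 + 6)*1 = -44*26*1 = -1144*1 = -1144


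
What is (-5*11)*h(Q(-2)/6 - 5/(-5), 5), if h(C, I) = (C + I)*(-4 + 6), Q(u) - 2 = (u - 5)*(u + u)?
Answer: -1210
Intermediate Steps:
Q(u) = 2 + 2*u*(-5 + u) (Q(u) = 2 + (u - 5)*(u + u) = 2 + (-5 + u)*(2*u) = 2 + 2*u*(-5 + u))
h(C, I) = 2*C + 2*I (h(C, I) = (C + I)*2 = 2*C + 2*I)
(-5*11)*h(Q(-2)/6 - 5/(-5), 5) = (-5*11)*(2*((2 - 10*(-2) + 2*(-2)**2)/6 - 5/(-5)) + 2*5) = -55*(2*((2 + 20 + 2*4)*(1/6) - 5*(-1/5)) + 10) = -55*(2*((2 + 20 + 8)*(1/6) + 1) + 10) = -55*(2*(30*(1/6) + 1) + 10) = -55*(2*(5 + 1) + 10) = -55*(2*6 + 10) = -55*(12 + 10) = -55*22 = -1210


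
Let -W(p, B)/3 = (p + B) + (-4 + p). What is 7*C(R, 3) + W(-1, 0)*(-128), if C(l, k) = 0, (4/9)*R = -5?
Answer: -2304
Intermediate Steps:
W(p, B) = 12 - 6*p - 3*B (W(p, B) = -3*((p + B) + (-4 + p)) = -3*((B + p) + (-4 + p)) = -3*(-4 + B + 2*p) = 12 - 6*p - 3*B)
R = -45/4 (R = (9/4)*(-5) = -45/4 ≈ -11.250)
7*C(R, 3) + W(-1, 0)*(-128) = 7*0 + (12 - 6*(-1) - 3*0)*(-128) = 0 + (12 + 6 + 0)*(-128) = 0 + 18*(-128) = 0 - 2304 = -2304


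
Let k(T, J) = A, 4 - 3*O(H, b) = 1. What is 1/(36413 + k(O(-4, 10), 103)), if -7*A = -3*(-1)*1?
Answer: 7/254888 ≈ 2.7463e-5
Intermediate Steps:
O(H, b) = 1 (O(H, b) = 4/3 - 1/3*1 = 4/3 - 1/3 = 1)
A = -3/7 (A = -(-3*(-1))/7 = -3/7 ≈ -0.42857)
k(T, J) = -3/7
1/(36413 + k(O(-4, 10), 103)) = 1/(36413 - 3/7) = 1/(254888/7) = 7/254888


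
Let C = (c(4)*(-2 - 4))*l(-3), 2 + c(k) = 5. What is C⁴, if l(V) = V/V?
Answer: 104976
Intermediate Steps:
c(k) = 3 (c(k) = -2 + 5 = 3)
l(V) = 1
C = -18 (C = (3*(-2 - 4))*1 = (3*(-6))*1 = -18*1 = -18)
C⁴ = (-18)⁴ = 104976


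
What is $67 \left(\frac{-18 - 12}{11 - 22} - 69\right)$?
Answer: $- \frac{48843}{11} \approx -4440.3$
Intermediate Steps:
$67 \left(\frac{-18 - 12}{11 - 22} - 69\right) = 67 \left(- \frac{30}{-11} - 69\right) = 67 \left(\left(-30\right) \left(- \frac{1}{11}\right) - 69\right) = 67 \left(\frac{30}{11} - 69\right) = 67 \left(- \frac{729}{11}\right) = - \frac{48843}{11}$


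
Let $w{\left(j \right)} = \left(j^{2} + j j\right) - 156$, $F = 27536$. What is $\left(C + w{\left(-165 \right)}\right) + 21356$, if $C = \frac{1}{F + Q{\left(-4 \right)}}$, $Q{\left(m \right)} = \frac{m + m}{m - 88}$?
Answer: $\frac{47911414523}{633330} \approx 75650.0$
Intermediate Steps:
$Q{\left(m \right)} = \frac{2 m}{-88 + m}$
$w{\left(j \right)} = -156 + 2 j^{2}$ ($w{\left(j \right)} = \left(j^{2} + j^{2}\right) - 156 = 2 j^{2} - 156 = -156 + 2 j^{2}$)
$C = \frac{23}{633330}$ ($C = \frac{1}{27536 + 2 \left(-4\right) \frac{1}{-88 - 4}} = \frac{1}{27536 + 2 \left(-4\right) \frac{1}{-92}} = \frac{1}{27536 + 2 \left(-4\right) \left(- \frac{1}{92}\right)} = \frac{1}{27536 + \frac{2}{23}} = \frac{1}{\frac{633330}{23}} = \frac{23}{633330} \approx 3.6316 \cdot 10^{-5}$)
$\left(C + w{\left(-165 \right)}\right) + 21356 = \left(\frac{23}{633330} - \left(156 - 2 \left(-165\right)^{2}\right)\right) + 21356 = \left(\frac{23}{633330} + \left(-156 + 2 \cdot 27225\right)\right) + 21356 = \left(\frac{23}{633330} + \left(-156 + 54450\right)\right) + 21356 = \left(\frac{23}{633330} + 54294\right) + 21356 = \frac{34386019043}{633330} + 21356 = \frac{47911414523}{633330}$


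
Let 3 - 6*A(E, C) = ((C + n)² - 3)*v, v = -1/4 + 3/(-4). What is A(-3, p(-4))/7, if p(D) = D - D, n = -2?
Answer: 2/21 ≈ 0.095238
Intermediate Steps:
v = -1 (v = -1*¼ + 3*(-¼) = -¼ - ¾ = -1)
p(D) = 0
A(E, C) = (-2 + C)²/6 (A(E, C) = ½ - ((C - 2)² - 3)*(-1)/6 = ½ - ((-2 + C)² - 3)*(-1)/6 = ½ - (-3 + (-2 + C)²)*(-1)/6 = ½ - (3 - (-2 + C)²)/6 = ½ + (-½ + (-2 + C)²/6) = (-2 + C)²/6)
A(-3, p(-4))/7 = ((-2 + 0)²/6)/7 = ((⅙)*(-2)²)*(⅐) = ((⅙)*4)*(⅐) = (⅔)*(⅐) = 2/21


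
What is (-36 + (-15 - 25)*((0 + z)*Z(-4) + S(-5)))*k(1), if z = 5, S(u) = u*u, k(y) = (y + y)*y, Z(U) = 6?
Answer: -4472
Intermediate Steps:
k(y) = 2*y**2 (k(y) = (2*y)*y = 2*y**2)
S(u) = u**2
(-36 + (-15 - 25)*((0 + z)*Z(-4) + S(-5)))*k(1) = (-36 + (-15 - 25)*((0 + 5)*6 + (-5)**2))*(2*1**2) = (-36 - 40*(5*6 + 25))*(2*1) = (-36 - 40*(30 + 25))*2 = (-36 - 40*55)*2 = (-36 - 2200)*2 = -2236*2 = -4472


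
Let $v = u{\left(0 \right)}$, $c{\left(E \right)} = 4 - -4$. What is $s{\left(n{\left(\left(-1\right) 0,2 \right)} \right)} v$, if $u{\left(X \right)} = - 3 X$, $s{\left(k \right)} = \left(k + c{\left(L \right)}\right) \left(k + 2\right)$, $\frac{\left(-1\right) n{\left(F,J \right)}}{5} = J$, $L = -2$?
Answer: $0$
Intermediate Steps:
$c{\left(E \right)} = 8$ ($c{\left(E \right)} = 4 + 4 = 8$)
$n{\left(F,J \right)} = - 5 J$
$s{\left(k \right)} = \left(2 + k\right) \left(8 + k\right)$ ($s{\left(k \right)} = \left(k + 8\right) \left(k + 2\right) = \left(8 + k\right) \left(2 + k\right) = \left(2 + k\right) \left(8 + k\right)$)
$v = 0$ ($v = \left(-3\right) 0 = 0$)
$s{\left(n{\left(\left(-1\right) 0,2 \right)} \right)} v = \left(16 + \left(\left(-5\right) 2\right)^{2} + 10 \left(\left(-5\right) 2\right)\right) 0 = \left(16 + \left(-10\right)^{2} + 10 \left(-10\right)\right) 0 = \left(16 + 100 - 100\right) 0 = 16 \cdot 0 = 0$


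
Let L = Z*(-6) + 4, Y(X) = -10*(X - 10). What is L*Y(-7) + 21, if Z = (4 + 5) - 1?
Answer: -7459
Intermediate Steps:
Z = 8 (Z = 9 - 1 = 8)
Y(X) = 100 - 10*X (Y(X) = -10*(-10 + X) = 100 - 10*X)
L = -44 (L = 8*(-6) + 4 = -48 + 4 = -44)
L*Y(-7) + 21 = -44*(100 - 10*(-7)) + 21 = -44*(100 + 70) + 21 = -44*170 + 21 = -7480 + 21 = -7459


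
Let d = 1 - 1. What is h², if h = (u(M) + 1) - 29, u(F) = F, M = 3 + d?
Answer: 625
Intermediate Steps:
d = 0
M = 3 (M = 3 + 0 = 3)
h = -25 (h = (3 + 1) - 29 = 4 - 29 = -25)
h² = (-25)² = 625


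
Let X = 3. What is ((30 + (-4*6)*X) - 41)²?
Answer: 6889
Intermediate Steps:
((30 + (-4*6)*X) - 41)² = ((30 - 4*6*3) - 41)² = ((30 - 24*3) - 41)² = ((30 - 72) - 41)² = (-42 - 41)² = (-83)² = 6889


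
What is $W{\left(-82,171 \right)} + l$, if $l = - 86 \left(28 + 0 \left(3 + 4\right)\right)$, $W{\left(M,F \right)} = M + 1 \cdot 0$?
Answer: $-2490$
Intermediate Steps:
$W{\left(M,F \right)} = M$ ($W{\left(M,F \right)} = M + 0 = M$)
$l = -2408$ ($l = - 86 \left(28 + 0 \cdot 7\right) = - 86 \left(28 + 0\right) = \left(-86\right) 28 = -2408$)
$W{\left(-82,171 \right)} + l = -82 - 2408 = -2490$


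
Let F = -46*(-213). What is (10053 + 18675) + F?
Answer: 38526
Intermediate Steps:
F = 9798
(10053 + 18675) + F = (10053 + 18675) + 9798 = 28728 + 9798 = 38526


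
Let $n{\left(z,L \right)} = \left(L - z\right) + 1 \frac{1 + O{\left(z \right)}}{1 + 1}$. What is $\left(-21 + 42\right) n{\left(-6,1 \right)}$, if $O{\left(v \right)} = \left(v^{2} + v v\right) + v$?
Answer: $\frac{1701}{2} \approx 850.5$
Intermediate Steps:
$O{\left(v \right)} = v + 2 v^{2}$ ($O{\left(v \right)} = \left(v^{2} + v^{2}\right) + v = 2 v^{2} + v = v + 2 v^{2}$)
$n{\left(z,L \right)} = \frac{1}{2} + L - z + \frac{z \left(1 + 2 z\right)}{2}$ ($n{\left(z,L \right)} = \left(L - z\right) + 1 \frac{1 + z \left(1 + 2 z\right)}{1 + 1} = \left(L - z\right) + 1 \frac{1 + z \left(1 + 2 z\right)}{2} = \left(L - z\right) + 1 \left(1 + z \left(1 + 2 z\right)\right) \frac{1}{2} = \left(L - z\right) + 1 \left(\frac{1}{2} + \frac{z \left(1 + 2 z\right)}{2}\right) = \left(L - z\right) + \left(\frac{1}{2} + \frac{z \left(1 + 2 z\right)}{2}\right) = \frac{1}{2} + L - z + \frac{z \left(1 + 2 z\right)}{2}$)
$\left(-21 + 42\right) n{\left(-6,1 \right)} = \left(-21 + 42\right) \left(\frac{1}{2} + 1 + \left(-6\right)^{2} - -3\right) = 21 \left(\frac{1}{2} + 1 + 36 + 3\right) = 21 \cdot \frac{81}{2} = \frac{1701}{2}$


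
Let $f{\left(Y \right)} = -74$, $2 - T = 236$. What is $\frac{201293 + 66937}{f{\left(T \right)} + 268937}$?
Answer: $\frac{89410}{89621} \approx 0.99765$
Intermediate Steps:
$T = -234$ ($T = 2 - 236 = -234$)
$\frac{201293 + 66937}{f{\left(T \right)} + 268937} = \frac{201293 + 66937}{-74 + 268937} = \frac{268230}{268863} = 268230 \cdot \frac{1}{268863} = \frac{89410}{89621}$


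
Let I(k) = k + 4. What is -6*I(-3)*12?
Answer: -72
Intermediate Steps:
I(k) = 4 + k
-6*I(-3)*12 = -6*(4 - 3)*12 = -6*1*12 = -6*12 = -72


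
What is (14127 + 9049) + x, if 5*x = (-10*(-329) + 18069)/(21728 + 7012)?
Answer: 3330412559/143700 ≈ 23176.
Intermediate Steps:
x = 21359/143700 (x = ((-10*(-329) + 18069)/(21728 + 7012))/5 = ((3290 + 18069)/28740)/5 = (21359*(1/28740))/5 = (1/5)*(21359/28740) = 21359/143700 ≈ 0.14864)
(14127 + 9049) + x = (14127 + 9049) + 21359/143700 = 23176 + 21359/143700 = 3330412559/143700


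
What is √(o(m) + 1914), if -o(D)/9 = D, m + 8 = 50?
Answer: 16*√6 ≈ 39.192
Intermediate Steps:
m = 42 (m = -8 + 50 = 42)
o(D) = -9*D
√(o(m) + 1914) = √(-9*42 + 1914) = √(-378 + 1914) = √1536 = 16*√6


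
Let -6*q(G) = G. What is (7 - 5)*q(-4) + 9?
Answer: 31/3 ≈ 10.333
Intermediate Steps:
q(G) = -G/6
(7 - 5)*q(-4) + 9 = (7 - 5)*(-⅙*(-4)) + 9 = 2*(⅔) + 9 = 4/3 + 9 = 31/3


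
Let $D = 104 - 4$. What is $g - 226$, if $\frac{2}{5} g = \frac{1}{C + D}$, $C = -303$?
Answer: $- \frac{91761}{406} \approx -226.01$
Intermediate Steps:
$D = 100$ ($D = 104 - 4 = 100$)
$g = - \frac{5}{406}$ ($g = \frac{5}{2 \left(-303 + 100\right)} = \frac{5}{2 \left(-203\right)} = \frac{5}{2} \left(- \frac{1}{203}\right) = - \frac{5}{406} \approx -0.012315$)
$g - 226 = - \frac{5}{406} - 226 = - \frac{91761}{406}$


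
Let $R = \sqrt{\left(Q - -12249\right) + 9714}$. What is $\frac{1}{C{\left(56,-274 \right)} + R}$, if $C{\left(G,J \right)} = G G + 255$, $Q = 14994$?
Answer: $\frac{3391}{11461924} - \frac{\sqrt{36957}}{11461924} \approx 0.00027908$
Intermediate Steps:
$C{\left(G,J \right)} = 255 + G^{2}$ ($C{\left(G,J \right)} = G^{2} + 255 = 255 + G^{2}$)
$R = \sqrt{36957}$ ($R = \sqrt{\left(14994 - -12249\right) + 9714} = \sqrt{\left(14994 + 12249\right) + 9714} = \sqrt{27243 + 9714} = \sqrt{36957} \approx 192.24$)
$\frac{1}{C{\left(56,-274 \right)} + R} = \frac{1}{\left(255 + 56^{2}\right) + \sqrt{36957}} = \frac{1}{\left(255 + 3136\right) + \sqrt{36957}} = \frac{1}{3391 + \sqrt{36957}}$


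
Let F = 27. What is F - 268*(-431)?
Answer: 115535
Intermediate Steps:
F - 268*(-431) = 27 - 268*(-431) = 27 + 115508 = 115535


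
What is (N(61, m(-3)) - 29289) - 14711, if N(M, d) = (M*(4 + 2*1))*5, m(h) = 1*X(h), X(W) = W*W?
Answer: -42170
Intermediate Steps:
X(W) = W²
m(h) = h² (m(h) = 1*h² = h²)
N(M, d) = 30*M (N(M, d) = (M*(4 + 2))*5 = (M*6)*5 = (6*M)*5 = 30*M)
(N(61, m(-3)) - 29289) - 14711 = (30*61 - 29289) - 14711 = (1830 - 29289) - 14711 = -27459 - 14711 = -42170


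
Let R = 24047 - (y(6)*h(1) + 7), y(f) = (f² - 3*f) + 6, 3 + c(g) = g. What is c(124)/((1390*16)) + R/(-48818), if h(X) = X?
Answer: -264104431/542856160 ≈ -0.48651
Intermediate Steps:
c(g) = -3 + g
y(f) = 6 + f² - 3*f
R = 24016 (R = 24047 - ((6 + 6² - 3*6)*1 + 7) = 24047 - ((6 + 36 - 18)*1 + 7) = 24047 - (24*1 + 7) = 24047 - (24 + 7) = 24047 - 1*31 = 24047 - 31 = 24016)
c(124)/((1390*16)) + R/(-48818) = (-3 + 124)/((1390*16)) + 24016/(-48818) = 121/22240 + 24016*(-1/48818) = 121*(1/22240) - 12008/24409 = 121/22240 - 12008/24409 = -264104431/542856160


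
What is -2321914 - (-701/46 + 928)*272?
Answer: -59114254/23 ≈ -2.5702e+6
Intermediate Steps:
-2321914 - (-701/46 + 928)*272 = -2321914 - 41987*272/46 = -2321914 - 1*5710232/23 = -2321914 - 5710232/23 = -59114254/23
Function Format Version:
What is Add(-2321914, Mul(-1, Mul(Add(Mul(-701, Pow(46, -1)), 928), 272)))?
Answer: Rational(-59114254, 23) ≈ -2.5702e+6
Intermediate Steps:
Add(-2321914, Mul(-1, Mul(Add(Mul(-701, Pow(46, -1)), 928), 272))) = Add(-2321914, Mul(-1, Mul(Add(Mul(-701, Rational(1, 46)), 928), 272))) = Add(-2321914, Mul(-1, Mul(Add(Rational(-701, 46), 928), 272))) = Add(-2321914, Mul(-1, Mul(Rational(41987, 46), 272))) = Add(-2321914, Mul(-1, Rational(5710232, 23))) = Add(-2321914, Rational(-5710232, 23)) = Rational(-59114254, 23)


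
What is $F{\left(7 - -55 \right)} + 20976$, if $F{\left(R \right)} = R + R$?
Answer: $21100$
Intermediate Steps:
$F{\left(R \right)} = 2 R$
$F{\left(7 - -55 \right)} + 20976 = 2 \left(7 - -55\right) + 20976 = 2 \left(7 + 55\right) + 20976 = 2 \cdot 62 + 20976 = 124 + 20976 = 21100$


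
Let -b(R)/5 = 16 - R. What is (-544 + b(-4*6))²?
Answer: 553536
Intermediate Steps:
b(R) = -80 + 5*R (b(R) = -5*(16 - R) = -80 + 5*R)
(-544 + b(-4*6))² = (-544 + (-80 + 5*(-4*6)))² = (-544 + (-80 + 5*(-24)))² = (-544 + (-80 - 120))² = (-544 - 200)² = (-744)² = 553536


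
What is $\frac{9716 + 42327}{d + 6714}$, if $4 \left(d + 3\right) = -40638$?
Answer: $- \frac{104086}{6897} \approx -15.091$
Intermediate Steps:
$d = - \frac{20325}{2}$ ($d = -3 + \frac{1}{4} \left(-40638\right) = -3 - \frac{20319}{2} = - \frac{20325}{2} \approx -10163.0$)
$\frac{9716 + 42327}{d + 6714} = \frac{9716 + 42327}{- \frac{20325}{2} + 6714} = \frac{52043}{- \frac{6897}{2}} = 52043 \left(- \frac{2}{6897}\right) = - \frac{104086}{6897}$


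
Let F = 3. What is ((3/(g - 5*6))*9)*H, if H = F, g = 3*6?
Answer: -27/4 ≈ -6.7500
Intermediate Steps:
g = 18
H = 3
((3/(g - 5*6))*9)*H = ((3/(18 - 5*6))*9)*3 = ((3/(18 - 30))*9)*3 = ((3/(-12))*9)*3 = ((3*(-1/12))*9)*3 = -¼*9*3 = -9/4*3 = -27/4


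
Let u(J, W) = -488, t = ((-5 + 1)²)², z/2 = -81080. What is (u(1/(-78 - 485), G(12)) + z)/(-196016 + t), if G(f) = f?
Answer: 20331/24470 ≈ 0.83085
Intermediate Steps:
z = -162160 (z = 2*(-81080) = -162160)
t = 256 (t = ((-4)²)² = 16² = 256)
(u(1/(-78 - 485), G(12)) + z)/(-196016 + t) = (-488 - 162160)/(-196016 + 256) = -162648/(-195760) = -162648*(-1/195760) = 20331/24470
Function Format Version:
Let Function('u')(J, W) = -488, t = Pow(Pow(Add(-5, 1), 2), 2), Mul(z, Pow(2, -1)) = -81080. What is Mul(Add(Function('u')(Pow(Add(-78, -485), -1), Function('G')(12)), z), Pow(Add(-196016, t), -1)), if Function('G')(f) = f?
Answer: Rational(20331, 24470) ≈ 0.83085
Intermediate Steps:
z = -162160 (z = Mul(2, -81080) = -162160)
t = 256 (t = Pow(Pow(-4, 2), 2) = Pow(16, 2) = 256)
Mul(Add(Function('u')(Pow(Add(-78, -485), -1), Function('G')(12)), z), Pow(Add(-196016, t), -1)) = Mul(Add(-488, -162160), Pow(Add(-196016, 256), -1)) = Mul(-162648, Pow(-195760, -1)) = Mul(-162648, Rational(-1, 195760)) = Rational(20331, 24470)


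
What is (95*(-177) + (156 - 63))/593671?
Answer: -16722/593671 ≈ -0.028167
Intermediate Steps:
(95*(-177) + (156 - 63))/593671 = (-16815 + 93)*(1/593671) = -16722*1/593671 = -16722/593671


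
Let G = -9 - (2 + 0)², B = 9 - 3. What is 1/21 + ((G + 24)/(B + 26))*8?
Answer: 235/84 ≈ 2.7976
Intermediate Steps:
B = 6
G = -13 (G = -9 - 1*2² = -9 - 1*4 = -9 - 4 = -13)
1/21 + ((G + 24)/(B + 26))*8 = 1/21 + ((-13 + 24)/(6 + 26))*8 = 1/21 + (11/32)*8 = 1/21 + 11/4 = 235/84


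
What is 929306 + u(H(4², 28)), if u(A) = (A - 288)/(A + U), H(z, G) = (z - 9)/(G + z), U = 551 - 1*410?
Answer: 5771906901/6211 ≈ 9.2930e+5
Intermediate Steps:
U = 141 (U = 551 - 410 = 141)
H(z, G) = (-9 + z)/(G + z)
u(A) = (-288 + A)/(141 + A) (u(A) = (A - 288)/(A + 141) = (-288 + A)/(141 + A))
929306 + u(H(4², 28)) = 929306 + (-288 + (-9 + 4²)/(28 + 4²))/(141 + (-9 + 4²)/(28 + 4²)) = 929306 + (-288 + (-9 + 16)/(28 + 16))/(141 + (-9 + 16)/(28 + 16)) = 929306 + (-288 + 7/44)/(141 + 7/44) = 929306 - 12665/44/(6211/44) = 929306 + (44/6211)*(-12665/44) = 929306 - 12665/6211 = 5771906901/6211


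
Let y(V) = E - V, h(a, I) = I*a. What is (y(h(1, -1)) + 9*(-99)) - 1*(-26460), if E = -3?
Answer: 25567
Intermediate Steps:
y(V) = -3 - V
(y(h(1, -1)) + 9*(-99)) - 1*(-26460) = ((-3 - (-1)) + 9*(-99)) - 1*(-26460) = ((-3 - 1*(-1)) - 891) + 26460 = ((-3 + 1) - 891) + 26460 = (-2 - 891) + 26460 = -893 + 26460 = 25567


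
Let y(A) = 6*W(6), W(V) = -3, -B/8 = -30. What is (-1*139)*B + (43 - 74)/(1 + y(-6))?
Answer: -567089/17 ≈ -33358.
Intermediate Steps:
B = 240 (B = -8*(-30) = 240)
y(A) = -18 (y(A) = 6*(-3) = -18)
(-1*139)*B + (43 - 74)/(1 + y(-6)) = -1*139*240 + (43 - 74)/(1 - 18) = -139*240 - 31/(-17) = -33360 - 31*(-1/17) = -33360 + 31/17 = -567089/17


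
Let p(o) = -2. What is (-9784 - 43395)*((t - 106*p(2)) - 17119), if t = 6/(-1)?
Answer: 899416427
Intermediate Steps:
t = -6 (t = 6*(-1) = -6)
(-9784 - 43395)*((t - 106*p(2)) - 17119) = (-9784 - 43395)*((-6 - 106*(-2)) - 17119) = -53179*((-6 + 212) - 17119) = -53179*(206 - 17119) = -53179*(-16913) = 899416427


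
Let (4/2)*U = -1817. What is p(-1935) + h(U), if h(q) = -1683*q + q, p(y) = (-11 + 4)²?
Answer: 1528146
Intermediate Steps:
U = -1817/2 (U = (½)*(-1817) = -1817/2 ≈ -908.50)
p(y) = 49 (p(y) = (-7)² = 49)
h(q) = -1682*q
p(-1935) + h(U) = 49 - 1682*(-1817/2) = 49 + 1528097 = 1528146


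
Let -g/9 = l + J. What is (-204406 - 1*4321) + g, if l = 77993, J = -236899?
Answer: 1221427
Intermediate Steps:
g = 1430154 (g = -9*(77993 - 236899) = -9*(-158906) = 1430154)
(-204406 - 1*4321) + g = (-204406 - 1*4321) + 1430154 = (-204406 - 4321) + 1430154 = -208727 + 1430154 = 1221427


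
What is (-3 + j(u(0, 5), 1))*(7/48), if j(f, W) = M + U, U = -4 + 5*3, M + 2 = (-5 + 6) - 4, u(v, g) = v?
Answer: 7/16 ≈ 0.43750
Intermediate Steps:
M = -5 (M = -2 + ((-5 + 6) - 4) = -2 + (1 - 4) = -2 - 3 = -5)
U = 11 (U = -4 + 15 = 11)
j(f, W) = 6 (j(f, W) = -5 + 11 = 6)
(-3 + j(u(0, 5), 1))*(7/48) = (-3 + 6)*(7/48) = 3*(7*(1/48)) = 3*(7/48) = 7/16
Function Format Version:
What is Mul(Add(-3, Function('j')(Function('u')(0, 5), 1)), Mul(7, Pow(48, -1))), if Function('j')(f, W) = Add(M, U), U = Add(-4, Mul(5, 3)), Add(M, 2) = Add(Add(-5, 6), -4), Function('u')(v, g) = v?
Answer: Rational(7, 16) ≈ 0.43750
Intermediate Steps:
M = -5 (M = Add(-2, Add(Add(-5, 6), -4)) = Add(-2, Add(1, -4)) = Add(-2, -3) = -5)
U = 11 (U = Add(-4, 15) = 11)
Function('j')(f, W) = 6 (Function('j')(f, W) = Add(-5, 11) = 6)
Mul(Add(-3, Function('j')(Function('u')(0, 5), 1)), Mul(7, Pow(48, -1))) = Mul(Add(-3, 6), Mul(7, Pow(48, -1))) = Mul(3, Mul(7, Rational(1, 48))) = Mul(3, Rational(7, 48)) = Rational(7, 16)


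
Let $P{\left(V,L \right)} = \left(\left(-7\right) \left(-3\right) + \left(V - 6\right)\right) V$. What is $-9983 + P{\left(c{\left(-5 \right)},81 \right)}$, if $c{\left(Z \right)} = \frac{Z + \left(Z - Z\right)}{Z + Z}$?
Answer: $- \frac{39901}{4} \approx -9975.3$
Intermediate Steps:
$c{\left(Z \right)} = \frac{1}{2}$ ($c{\left(Z \right)} = \frac{Z + 0}{2 Z} = Z \frac{1}{2 Z} = \frac{1}{2}$)
$P{\left(V,L \right)} = V \left(15 + V\right)$ ($P{\left(V,L \right)} = \left(21 + \left(V - 6\right)\right) V = \left(21 + \left(-6 + V\right)\right) V = \left(15 + V\right) V = V \left(15 + V\right)$)
$-9983 + P{\left(c{\left(-5 \right)},81 \right)} = -9983 + \frac{15 + \frac{1}{2}}{2} = -9983 + \frac{1}{2} \cdot \frac{31}{2} = -9983 + \frac{31}{4} = - \frac{39901}{4}$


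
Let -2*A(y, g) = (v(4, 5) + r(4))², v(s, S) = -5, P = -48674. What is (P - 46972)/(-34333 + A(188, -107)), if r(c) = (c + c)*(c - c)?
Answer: 63764/22897 ≈ 2.7848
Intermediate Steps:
r(c) = 0 (r(c) = (2*c)*0 = 0)
A(y, g) = -25/2 (A(y, g) = -(-5 + 0)²/2 = -½*(-5)² = -½*25 = -25/2)
(P - 46972)/(-34333 + A(188, -107)) = (-48674 - 46972)/(-34333 - 25/2) = -95646/(-68691/2) = -95646*(-2/68691) = 63764/22897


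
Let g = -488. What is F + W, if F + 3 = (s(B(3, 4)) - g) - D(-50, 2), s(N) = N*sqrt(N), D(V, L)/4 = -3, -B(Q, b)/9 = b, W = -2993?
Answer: -2496 - 216*I ≈ -2496.0 - 216.0*I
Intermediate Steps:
B(Q, b) = -9*b
D(V, L) = -12 (D(V, L) = 4*(-3) = -12)
s(N) = N**(3/2)
F = 497 - 216*I (F = -3 + (((-9*4)**(3/2) - 1*(-488)) - 1*(-12)) = -3 + (((-36)**(3/2) + 488) + 12) = -3 + ((-216*I + 488) + 12) = -3 + ((488 - 216*I) + 12) = -3 + (500 - 216*I) = 497 - 216*I ≈ 497.0 - 216.0*I)
F + W = (497 - 216*I) - 2993 = -2496 - 216*I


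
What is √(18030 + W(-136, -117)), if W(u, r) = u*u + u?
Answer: √36390 ≈ 190.76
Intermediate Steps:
W(u, r) = u + u² (W(u, r) = u² + u = u + u²)
√(18030 + W(-136, -117)) = √(18030 - 136*(1 - 136)) = √(18030 - 136*(-135)) = √(18030 + 18360) = √36390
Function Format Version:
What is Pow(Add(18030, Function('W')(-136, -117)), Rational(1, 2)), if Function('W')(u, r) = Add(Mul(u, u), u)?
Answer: Pow(36390, Rational(1, 2)) ≈ 190.76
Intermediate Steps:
Function('W')(u, r) = Add(u, Pow(u, 2)) (Function('W')(u, r) = Add(Pow(u, 2), u) = Add(u, Pow(u, 2)))
Pow(Add(18030, Function('W')(-136, -117)), Rational(1, 2)) = Pow(Add(18030, Mul(-136, Add(1, -136))), Rational(1, 2)) = Pow(Add(18030, Mul(-136, -135)), Rational(1, 2)) = Pow(Add(18030, 18360), Rational(1, 2)) = Pow(36390, Rational(1, 2))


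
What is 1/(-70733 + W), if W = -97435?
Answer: -1/168168 ≈ -5.9464e-6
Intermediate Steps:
1/(-70733 + W) = 1/(-70733 - 97435) = 1/(-168168) = -1/168168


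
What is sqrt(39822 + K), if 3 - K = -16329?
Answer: 7*sqrt(1146) ≈ 236.97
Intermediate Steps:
K = 16332 (K = 3 - 1*(-16329) = 3 + 16329 = 16332)
sqrt(39822 + K) = sqrt(39822 + 16332) = sqrt(56154) = 7*sqrt(1146)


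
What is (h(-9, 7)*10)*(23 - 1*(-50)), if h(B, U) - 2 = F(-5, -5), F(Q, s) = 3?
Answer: 3650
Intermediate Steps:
h(B, U) = 5 (h(B, U) = 2 + 3 = 5)
(h(-9, 7)*10)*(23 - 1*(-50)) = (5*10)*(23 - 1*(-50)) = 50*(23 + 50) = 50*73 = 3650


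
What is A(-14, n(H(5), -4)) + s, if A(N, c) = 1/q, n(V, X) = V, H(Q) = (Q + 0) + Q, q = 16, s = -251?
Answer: -4015/16 ≈ -250.94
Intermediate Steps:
H(Q) = 2*Q (H(Q) = Q + Q = 2*Q)
A(N, c) = 1/16
A(-14, n(H(5), -4)) + s = 1/16 - 251 = -4015/16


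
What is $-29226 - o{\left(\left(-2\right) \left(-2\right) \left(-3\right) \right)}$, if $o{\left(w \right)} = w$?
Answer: $-29214$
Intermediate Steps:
$-29226 - o{\left(\left(-2\right) \left(-2\right) \left(-3\right) \right)} = -29226 - \left(-2\right) \left(-2\right) \left(-3\right) = -29226 - 4 \left(-3\right) = -29226 - -12 = -29226 + 12 = -29214$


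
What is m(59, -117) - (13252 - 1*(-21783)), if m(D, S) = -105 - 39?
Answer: -35179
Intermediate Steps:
m(D, S) = -144
m(59, -117) - (13252 - 1*(-21783)) = -144 - (13252 - 1*(-21783)) = -144 - (13252 + 21783) = -144 - 1*35035 = -144 - 35035 = -35179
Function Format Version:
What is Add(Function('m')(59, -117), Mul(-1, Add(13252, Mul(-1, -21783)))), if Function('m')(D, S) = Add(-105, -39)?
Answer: -35179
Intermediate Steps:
Function('m')(D, S) = -144
Add(Function('m')(59, -117), Mul(-1, Add(13252, Mul(-1, -21783)))) = Add(-144, Mul(-1, Add(13252, Mul(-1, -21783)))) = Add(-144, Mul(-1, Add(13252, 21783))) = Add(-144, Mul(-1, 35035)) = Add(-144, -35035) = -35179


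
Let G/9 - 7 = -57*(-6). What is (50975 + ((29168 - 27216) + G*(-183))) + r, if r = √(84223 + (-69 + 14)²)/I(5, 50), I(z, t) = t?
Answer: -521876 + 2*√5453/25 ≈ -5.2187e+5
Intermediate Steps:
G = 3141 (G = 63 + 9*(-57*(-6)) = 63 + 9*342 = 63 + 3078 = 3141)
r = 2*√5453/25 (r = √(84223 + (-69 + 14)²)/50 = √(84223 + (-55)²)*(1/50) = √(84223 + 3025)*(1/50) = √87248*(1/50) = (4*√5453)*(1/50) = 2*√5453/25 ≈ 5.9076)
(50975 + ((29168 - 27216) + G*(-183))) + r = (50975 + ((29168 - 27216) + 3141*(-183))) + 2*√5453/25 = (50975 + (1952 - 574803)) + 2*√5453/25 = (50975 - 572851) + 2*√5453/25 = -521876 + 2*√5453/25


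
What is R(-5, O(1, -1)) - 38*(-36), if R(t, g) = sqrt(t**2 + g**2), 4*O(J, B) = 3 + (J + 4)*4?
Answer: 1368 + sqrt(929)/4 ≈ 1375.6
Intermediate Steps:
O(J, B) = 19/4 + J (O(J, B) = (3 + (J + 4)*4)/4 = (3 + (4 + J)*4)/4 = (3 + (16 + 4*J))/4 = (19 + 4*J)/4 = 19/4 + J)
R(t, g) = sqrt(g**2 + t**2)
R(-5, O(1, -1)) - 38*(-36) = sqrt((19/4 + 1)**2 + (-5)**2) - 38*(-36) = sqrt((23/4)**2 + 25) + 1368 = sqrt(529/16 + 25) + 1368 = sqrt(929/16) + 1368 = sqrt(929)/4 + 1368 = 1368 + sqrt(929)/4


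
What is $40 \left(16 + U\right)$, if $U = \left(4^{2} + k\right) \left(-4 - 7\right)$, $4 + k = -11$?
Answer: $200$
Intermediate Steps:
$k = -15$ ($k = -4 - 11 = -15$)
$U = -11$ ($U = \left(4^{2} - 15\right) \left(-4 - 7\right) = \left(16 - 15\right) \left(-11\right) = 1 \left(-11\right) = -11$)
$40 \left(16 + U\right) = 40 \left(16 - 11\right) = 40 \cdot 5 = 200$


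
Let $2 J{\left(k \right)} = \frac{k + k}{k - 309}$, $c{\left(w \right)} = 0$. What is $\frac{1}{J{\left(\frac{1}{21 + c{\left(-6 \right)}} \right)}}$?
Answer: $-6488$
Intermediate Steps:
$J{\left(k \right)} = \frac{k}{-309 + k}$ ($J{\left(k \right)} = \frac{\left(k + k\right) \frac{1}{k - 309}}{2} = \frac{2 k \frac{1}{-309 + k}}{2} = \frac{k}{-309 + k}$)
$\frac{1}{J{\left(\frac{1}{21 + c{\left(-6 \right)}} \right)}} = \frac{1}{\frac{1}{21 + 0} \frac{1}{-309 + \frac{1}{21 + 0}}} = \frac{1}{\frac{1}{21} \frac{1}{-309 + \frac{1}{21}}} = \frac{1}{\frac{1}{21} \frac{1}{- \frac{6488}{21}}} = \frac{1}{\frac{1}{21} \left(- \frac{21}{6488}\right)} = \frac{1}{- \frac{1}{6488}} = -6488$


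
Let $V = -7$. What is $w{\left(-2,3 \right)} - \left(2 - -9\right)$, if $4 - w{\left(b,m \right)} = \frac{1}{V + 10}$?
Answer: $- \frac{22}{3} \approx -7.3333$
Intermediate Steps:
$w{\left(b,m \right)} = \frac{11}{3}$ ($w{\left(b,m \right)} = 4 - \frac{1}{-7 + 10} = 4 - \frac{1}{3} = \frac{11}{3}$)
$w{\left(-2,3 \right)} - \left(2 - -9\right) = \frac{11}{3} - \left(2 - -9\right) = \frac{11}{3} - \left(2 + 9\right) = \frac{11}{3} - 11 = - \frac{22}{3}$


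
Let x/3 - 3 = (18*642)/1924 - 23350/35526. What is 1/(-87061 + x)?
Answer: -2848001/247878481420 ≈ -1.1490e-5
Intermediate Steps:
x = 71333641/2848001 (x = 9 + 3*((18*642)/1924 - 23350/35526) = 9 + 3*(11556*(1/1924) - 23350*1/35526) = 9 + 3*(2889/481 - 11675/17763) = 9 + 3*(45701632/8544003) = 9 + 45701632/2848001 = 71333641/2848001 ≈ 25.047)
1/(-87061 + x) = 1/(-87061 + 71333641/2848001) = 1/(-247878481420/2848001) = -2848001/247878481420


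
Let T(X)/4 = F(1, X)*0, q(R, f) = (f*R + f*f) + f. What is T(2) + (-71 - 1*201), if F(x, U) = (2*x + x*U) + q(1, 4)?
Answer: -272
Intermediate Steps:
q(R, f) = f + f**2 + R*f (q(R, f) = (R*f + f**2) + f = (f**2 + R*f) + f = f + f**2 + R*f)
F(x, U) = 24 + 2*x + U*x (F(x, U) = (2*x + x*U) + 4*(1 + 1 + 4) = (2*x + U*x) + 4*6 = (2*x + U*x) + 24 = 24 + 2*x + U*x)
T(X) = 0 (T(X) = 4*((24 + 2*1 + X*1)*0) = 4*((24 + 2 + X)*0) = 4*((26 + X)*0) = 4*0 = 0)
T(2) + (-71 - 1*201) = 0 + (-71 - 1*201) = 0 + (-71 - 201) = 0 - 272 = -272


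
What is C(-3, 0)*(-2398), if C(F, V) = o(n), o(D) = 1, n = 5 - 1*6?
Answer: -2398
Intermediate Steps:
n = -1 (n = 5 - 6 = -1)
C(F, V) = 1
C(-3, 0)*(-2398) = 1*(-2398) = -2398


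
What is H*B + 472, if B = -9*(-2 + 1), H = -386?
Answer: -3002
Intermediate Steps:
B = 9 (B = -9*(-1) = 9)
H*B + 472 = -386*9 + 472 = -3474 + 472 = -3002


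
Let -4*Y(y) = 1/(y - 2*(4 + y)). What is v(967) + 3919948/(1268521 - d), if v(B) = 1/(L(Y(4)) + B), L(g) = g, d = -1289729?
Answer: 91037511158/59373145125 ≈ 1.5333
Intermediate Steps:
Y(y) = -1/(4*(-8 - y)) (Y(y) = -1/(4*(y - 2*(4 + y))) = -1/(4*(y + (-8 - 2*y))) = -1/(4*(-8 - y)))
v(B) = 1/(1/48 + B) (v(B) = 1/(1/(4*(8 + 4)) + B) = 1/((1/4)/12 + B) = 1/((1/4)*(1/12) + B) = 1/(1/48 + B))
v(967) + 3919948/(1268521 - d) = 48/(1 + 48*967) + 3919948/(1268521 - 1*(-1289729)) = 48/(1 + 46416) + 3919948/(1268521 + 1289729) = 48/46417 + 3919948/2558250 = 48*(1/46417) + 3919948*(1/2558250) = 48/46417 + 1959974/1279125 = 91037511158/59373145125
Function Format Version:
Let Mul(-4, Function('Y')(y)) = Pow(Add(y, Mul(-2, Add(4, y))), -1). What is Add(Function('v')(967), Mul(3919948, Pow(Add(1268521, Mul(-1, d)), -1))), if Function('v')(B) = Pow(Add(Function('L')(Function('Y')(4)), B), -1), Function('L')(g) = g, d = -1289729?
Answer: Rational(91037511158, 59373145125) ≈ 1.5333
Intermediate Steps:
Function('Y')(y) = Mul(Rational(-1, 4), Pow(Add(-8, Mul(-1, y)), -1)) (Function('Y')(y) = Mul(Rational(-1, 4), Pow(Add(y, Mul(-2, Add(4, y))), -1)) = Mul(Rational(-1, 4), Pow(Add(y, Add(-8, Mul(-2, y))), -1)) = Mul(Rational(-1, 4), Pow(Add(-8, Mul(-1, y)), -1)))
Function('v')(B) = Pow(Add(Rational(1, 48), B), -1) (Function('v')(B) = Pow(Add(Mul(Rational(1, 4), Pow(Add(8, 4), -1)), B), -1) = Pow(Add(Mul(Rational(1, 4), Pow(12, -1)), B), -1) = Pow(Add(Mul(Rational(1, 4), Rational(1, 12)), B), -1) = Pow(Add(Rational(1, 48), B), -1))
Add(Function('v')(967), Mul(3919948, Pow(Add(1268521, Mul(-1, d)), -1))) = Add(Mul(48, Pow(Add(1, Mul(48, 967)), -1)), Mul(3919948, Pow(Add(1268521, Mul(-1, -1289729)), -1))) = Add(Mul(48, Pow(Add(1, 46416), -1)), Mul(3919948, Pow(Add(1268521, 1289729), -1))) = Add(Mul(48, Pow(46417, -1)), Mul(3919948, Pow(2558250, -1))) = Add(Mul(48, Rational(1, 46417)), Mul(3919948, Rational(1, 2558250))) = Add(Rational(48, 46417), Rational(1959974, 1279125)) = Rational(91037511158, 59373145125)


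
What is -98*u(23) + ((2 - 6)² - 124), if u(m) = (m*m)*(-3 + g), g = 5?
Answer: -103792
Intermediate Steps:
u(m) = 2*m² (u(m) = (m*m)*(-3 + 5) = m²*2 = 2*m²)
-98*u(23) + ((2 - 6)² - 124) = -196*23² + ((2 - 6)² - 124) = -196*529 + ((-4)² - 124) = -98*1058 + (16 - 124) = -103684 - 108 = -103792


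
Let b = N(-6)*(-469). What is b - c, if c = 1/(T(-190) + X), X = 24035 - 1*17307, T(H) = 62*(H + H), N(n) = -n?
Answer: -47365247/16832 ≈ -2814.0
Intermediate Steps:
T(H) = 124*H (T(H) = 62*(2*H) = 124*H)
b = -2814 (b = -1*(-6)*(-469) = 6*(-469) = -2814)
X = 6728 (X = 24035 - 17307 = 6728)
c = -1/16832 (c = 1/(124*(-190) + 6728) = 1/(-23560 + 6728) = 1/(-16832) = -1/16832 ≈ -5.9411e-5)
b - c = -2814 - 1*(-1/16832) = -2814 + 1/16832 = -47365247/16832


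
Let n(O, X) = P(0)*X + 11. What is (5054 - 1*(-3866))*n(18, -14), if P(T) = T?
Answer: 98120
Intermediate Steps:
n(O, X) = 11 (n(O, X) = 0*X + 11 = 0 + 11 = 11)
(5054 - 1*(-3866))*n(18, -14) = (5054 - 1*(-3866))*11 = (5054 + 3866)*11 = 8920*11 = 98120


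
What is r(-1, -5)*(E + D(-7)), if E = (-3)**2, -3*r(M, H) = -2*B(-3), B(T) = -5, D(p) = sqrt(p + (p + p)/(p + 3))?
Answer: -30 - 5*I*sqrt(14)/3 ≈ -30.0 - 6.2361*I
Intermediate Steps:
D(p) = sqrt(p + 2*p/(3 + p)) (D(p) = sqrt(p + (2*p)/(3 + p)) = sqrt(p + 2*p/(3 + p)))
r(M, H) = -10/3 (r(M, H) = -(-2)*(-5)/3 = -1/3*10 = -10/3)
E = 9
r(-1, -5)*(E + D(-7)) = -10*(9 + sqrt(-7*(5 - 7)/(3 - 7)))/3 = -10*(9 + sqrt(-7*(-2)/(-4)))/3 = -10*(9 + sqrt(-7*(-1/4)*(-2)))/3 = -10*(9 + sqrt(-7/2))/3 = -10*(9 + I*sqrt(14)/2)/3 = -30 - 5*I*sqrt(14)/3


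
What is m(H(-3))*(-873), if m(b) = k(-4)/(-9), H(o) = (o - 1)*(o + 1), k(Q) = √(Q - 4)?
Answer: 194*I*√2 ≈ 274.36*I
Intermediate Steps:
k(Q) = √(-4 + Q)
H(o) = (1 + o)*(-1 + o) (H(o) = (-1 + o)*(1 + o) = (1 + o)*(-1 + o))
m(b) = -2*I*√2/9 (m(b) = √(-4 - 4)/(-9) = √(-8)*(-⅑) = (2*I*√2)*(-⅑) = -2*I*√2/9)
m(H(-3))*(-873) = -2*I*√2/9*(-873) = 194*I*√2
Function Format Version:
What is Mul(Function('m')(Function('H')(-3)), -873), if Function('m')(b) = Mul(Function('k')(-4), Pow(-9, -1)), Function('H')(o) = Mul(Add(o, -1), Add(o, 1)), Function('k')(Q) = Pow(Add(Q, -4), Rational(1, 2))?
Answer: Mul(194, I, Pow(2, Rational(1, 2))) ≈ Mul(274.36, I)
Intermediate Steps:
Function('k')(Q) = Pow(Add(-4, Q), Rational(1, 2))
Function('H')(o) = Mul(Add(1, o), Add(-1, o)) (Function('H')(o) = Mul(Add(-1, o), Add(1, o)) = Mul(Add(1, o), Add(-1, o)))
Function('m')(b) = Mul(Rational(-2, 9), I, Pow(2, Rational(1, 2))) (Function('m')(b) = Mul(Pow(Add(-4, -4), Rational(1, 2)), Pow(-9, -1)) = Mul(Pow(-8, Rational(1, 2)), Rational(-1, 9)) = Mul(Mul(2, I, Pow(2, Rational(1, 2))), Rational(-1, 9)) = Mul(Rational(-2, 9), I, Pow(2, Rational(1, 2))))
Mul(Function('m')(Function('H')(-3)), -873) = Mul(Mul(Rational(-2, 9), I, Pow(2, Rational(1, 2))), -873) = Mul(194, I, Pow(2, Rational(1, 2)))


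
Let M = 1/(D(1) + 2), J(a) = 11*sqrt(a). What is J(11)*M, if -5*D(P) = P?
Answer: 55*sqrt(11)/9 ≈ 20.268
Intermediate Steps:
D(P) = -P/5
M = 5/9 (M = 1/(-1/5*1 + 2) = 1/(-1/5 + 2) = 1/(9/5) = 5/9 ≈ 0.55556)
J(11)*M = (11*sqrt(11))*(5/9) = 55*sqrt(11)/9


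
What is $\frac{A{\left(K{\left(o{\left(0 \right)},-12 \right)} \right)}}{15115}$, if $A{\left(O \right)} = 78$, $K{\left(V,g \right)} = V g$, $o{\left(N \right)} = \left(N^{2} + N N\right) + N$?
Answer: $\frac{78}{15115} \approx 0.0051604$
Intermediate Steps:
$o{\left(N \right)} = N + 2 N^{2}$ ($o{\left(N \right)} = \left(N^{2} + N^{2}\right) + N = 2 N^{2} + N = N + 2 N^{2}$)
$\frac{A{\left(K{\left(o{\left(0 \right)},-12 \right)} \right)}}{15115} = \frac{78}{15115}$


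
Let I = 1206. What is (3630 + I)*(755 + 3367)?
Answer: 19933992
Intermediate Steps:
(3630 + I)*(755 + 3367) = (3630 + 1206)*(755 + 3367) = 4836*4122 = 19933992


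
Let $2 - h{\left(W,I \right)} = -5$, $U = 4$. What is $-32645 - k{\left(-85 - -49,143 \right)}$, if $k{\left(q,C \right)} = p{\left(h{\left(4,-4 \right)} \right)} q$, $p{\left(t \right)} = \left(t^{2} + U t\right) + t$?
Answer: $-29621$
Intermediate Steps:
$h{\left(W,I \right)} = 7$ ($h{\left(W,I \right)} = 2 - -5 = 2 + 5 = 7$)
$p{\left(t \right)} = t^{2} + 5 t$ ($p{\left(t \right)} = \left(t^{2} + 4 t\right) + t = t^{2} + 5 t$)
$k{\left(q,C \right)} = 84 q$ ($k{\left(q,C \right)} = 7 \left(5 + 7\right) q = 7 \cdot 12 q = 84 q$)
$-32645 - k{\left(-85 - -49,143 \right)} = -32645 - 84 \left(-85 - -49\right) = -32645 - 84 \left(-85 + 49\right) = -32645 - 84 \left(-36\right) = -32645 - -3024 = -32645 + 3024 = -29621$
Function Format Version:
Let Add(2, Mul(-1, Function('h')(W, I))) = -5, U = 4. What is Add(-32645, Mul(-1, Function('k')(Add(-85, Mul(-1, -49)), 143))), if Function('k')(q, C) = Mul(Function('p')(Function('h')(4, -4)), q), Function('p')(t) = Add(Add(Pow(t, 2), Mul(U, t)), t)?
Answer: -29621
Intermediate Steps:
Function('h')(W, I) = 7 (Function('h')(W, I) = Add(2, Mul(-1, -5)) = Add(2, 5) = 7)
Function('p')(t) = Add(Pow(t, 2), Mul(5, t)) (Function('p')(t) = Add(Add(Pow(t, 2), Mul(4, t)), t) = Add(Pow(t, 2), Mul(5, t)))
Function('k')(q, C) = Mul(84, q) (Function('k')(q, C) = Mul(Mul(7, Add(5, 7)), q) = Mul(Mul(7, 12), q) = Mul(84, q))
Add(-32645, Mul(-1, Function('k')(Add(-85, Mul(-1, -49)), 143))) = Add(-32645, Mul(-1, Mul(84, Add(-85, Mul(-1, -49))))) = Add(-32645, Mul(-1, Mul(84, Add(-85, 49)))) = Add(-32645, Mul(-1, Mul(84, -36))) = Add(-32645, Mul(-1, -3024)) = Add(-32645, 3024) = -29621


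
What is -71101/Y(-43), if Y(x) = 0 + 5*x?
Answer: 71101/215 ≈ 330.70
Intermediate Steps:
Y(x) = 5*x
-71101/Y(-43) = -71101/(5*(-43)) = -71101/(-215) = -71101*(-1/215) = 71101/215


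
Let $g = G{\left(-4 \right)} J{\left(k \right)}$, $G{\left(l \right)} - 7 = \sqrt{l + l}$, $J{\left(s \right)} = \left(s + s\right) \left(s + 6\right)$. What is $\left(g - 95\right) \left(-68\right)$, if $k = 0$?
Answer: $6460$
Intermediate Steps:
$J{\left(s \right)} = 2 s \left(6 + s\right)$
$G{\left(l \right)} = 7 + \sqrt{2} \sqrt{l}$ ($G{\left(l \right)} = 7 + \sqrt{l + l} = 7 + \sqrt{2 l} = 7 + \sqrt{2} \sqrt{l}$)
$g = 0$ ($g = \left(7 + \sqrt{2} \sqrt{-4}\right) 2 \cdot 0 \left(6 + 0\right) = \left(7 + \sqrt{2} \cdot 2 i\right) 2 \cdot 0 \cdot 6 = \left(7 + 2 i \sqrt{2}\right) 0 = 0$)
$\left(g - 95\right) \left(-68\right) = \left(0 - 95\right) \left(-68\right) = \left(-95\right) \left(-68\right) = 6460$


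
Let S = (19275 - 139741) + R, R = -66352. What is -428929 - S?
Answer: -242111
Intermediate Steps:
S = -186818 (S = (19275 - 139741) - 66352 = -120466 - 66352 = -186818)
-428929 - S = -428929 - 1*(-186818) = -428929 + 186818 = -242111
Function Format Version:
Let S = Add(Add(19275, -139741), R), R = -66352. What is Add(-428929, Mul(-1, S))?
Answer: -242111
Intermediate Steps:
S = -186818 (S = Add(Add(19275, -139741), -66352) = Add(-120466, -66352) = -186818)
Add(-428929, Mul(-1, S)) = Add(-428929, Mul(-1, -186818)) = Add(-428929, 186818) = -242111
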